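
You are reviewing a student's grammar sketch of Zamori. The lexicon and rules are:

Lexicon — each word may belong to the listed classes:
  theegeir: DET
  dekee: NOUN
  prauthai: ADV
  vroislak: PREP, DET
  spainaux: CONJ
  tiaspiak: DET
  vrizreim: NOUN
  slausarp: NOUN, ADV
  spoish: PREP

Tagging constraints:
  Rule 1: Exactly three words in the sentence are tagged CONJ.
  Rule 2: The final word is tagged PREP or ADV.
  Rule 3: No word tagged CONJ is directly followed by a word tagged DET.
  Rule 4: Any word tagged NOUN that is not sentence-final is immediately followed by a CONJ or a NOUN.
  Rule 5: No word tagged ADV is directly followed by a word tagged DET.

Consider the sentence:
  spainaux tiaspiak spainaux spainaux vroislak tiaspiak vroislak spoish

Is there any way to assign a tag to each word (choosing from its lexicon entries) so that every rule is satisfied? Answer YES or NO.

Candidates per position — 1:spainaux {CONJ}; 2:tiaspiak {DET}; 3:spainaux {CONJ}; 4:spainaux {CONJ}; 5:vroislak {PREP,DET}; 6:tiaspiak {DET}; 7:vroislak {PREP,DET}; 8:spoish {PREP}.
Rule 3 cannot be satisfied by any choice of tags from the lexicon.
So there is no consistent tagging.

NO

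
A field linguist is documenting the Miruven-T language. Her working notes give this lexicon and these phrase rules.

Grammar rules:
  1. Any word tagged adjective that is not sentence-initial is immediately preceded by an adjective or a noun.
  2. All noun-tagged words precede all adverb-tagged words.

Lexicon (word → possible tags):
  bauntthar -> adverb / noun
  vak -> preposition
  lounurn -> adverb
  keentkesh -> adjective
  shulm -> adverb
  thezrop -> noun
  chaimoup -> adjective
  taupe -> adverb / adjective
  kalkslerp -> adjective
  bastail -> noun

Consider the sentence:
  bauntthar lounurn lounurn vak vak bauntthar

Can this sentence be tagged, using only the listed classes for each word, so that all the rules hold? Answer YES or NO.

YES

Candidates per position — 1:bauntthar {adverb,noun}; 2:lounurn {adverb}; 3:lounurn {adverb}; 4:vak {preposition}; 5:vak {preposition}; 6:bauntthar {adverb,noun}.
One satisfying assignment: adverb adverb adverb preposition preposition adverb.
Checking: rule 1 ✓; rule 2 ✓.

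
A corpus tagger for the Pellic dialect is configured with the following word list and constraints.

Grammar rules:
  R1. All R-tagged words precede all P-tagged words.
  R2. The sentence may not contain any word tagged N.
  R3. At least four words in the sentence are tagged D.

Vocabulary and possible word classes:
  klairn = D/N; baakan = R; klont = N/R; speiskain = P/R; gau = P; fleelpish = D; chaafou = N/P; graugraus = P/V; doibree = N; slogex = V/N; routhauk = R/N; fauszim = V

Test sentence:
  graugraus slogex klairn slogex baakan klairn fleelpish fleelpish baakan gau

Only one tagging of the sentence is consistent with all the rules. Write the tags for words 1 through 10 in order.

Candidates per position — 1:graugraus {P,V}; 2:slogex {V,N}; 3:klairn {D,N}; 4:slogex {V,N}; 5:baakan {R}; 6:klairn {D,N}; 7:fleelpish {D}; 8:fleelpish {D}; 9:baakan {R}; 10:gau {P}.
If word 1 were P, no tagging could satisfy rule 1; so word 1 is V.
If word 2 were N, no tagging could satisfy rule 2; so word 2 is V.
If word 3 were N, no tagging could satisfy rule 2; so word 3 is D.
If word 4 were N, no tagging could satisfy rule 2; so word 4 is V.
If word 6 were N, no tagging could satisfy rule 2; so word 6 is D.
So the tagging must be: V V D V R D D D R P.
Verifying each rule — rule 1 holds; rule 2 holds; rule 3 holds.

V V D V R D D D R P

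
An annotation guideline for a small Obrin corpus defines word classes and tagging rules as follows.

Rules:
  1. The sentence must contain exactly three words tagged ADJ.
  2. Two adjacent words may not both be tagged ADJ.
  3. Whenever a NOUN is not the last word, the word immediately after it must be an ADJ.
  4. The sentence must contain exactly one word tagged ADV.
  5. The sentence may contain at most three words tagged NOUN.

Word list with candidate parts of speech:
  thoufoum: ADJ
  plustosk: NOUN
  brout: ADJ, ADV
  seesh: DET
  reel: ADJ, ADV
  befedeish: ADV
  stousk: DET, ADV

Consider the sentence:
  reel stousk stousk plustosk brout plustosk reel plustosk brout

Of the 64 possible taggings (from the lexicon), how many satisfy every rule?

Candidates per position — 1:reel {ADJ,ADV}; 2:stousk {DET,ADV}; 3:stousk {DET,ADV}; 4:plustosk {NOUN}; 5:brout {ADJ,ADV}; 6:plustosk {NOUN}; 7:reel {ADJ,ADV}; 8:plustosk {NOUN}; 9:brout {ADJ,ADV}.
There are 64 candidate sequences in total.
The sequences that satisfy every rule: ADV DET DET NOUN ADJ NOUN ADJ NOUN ADJ.
Count = 1.

1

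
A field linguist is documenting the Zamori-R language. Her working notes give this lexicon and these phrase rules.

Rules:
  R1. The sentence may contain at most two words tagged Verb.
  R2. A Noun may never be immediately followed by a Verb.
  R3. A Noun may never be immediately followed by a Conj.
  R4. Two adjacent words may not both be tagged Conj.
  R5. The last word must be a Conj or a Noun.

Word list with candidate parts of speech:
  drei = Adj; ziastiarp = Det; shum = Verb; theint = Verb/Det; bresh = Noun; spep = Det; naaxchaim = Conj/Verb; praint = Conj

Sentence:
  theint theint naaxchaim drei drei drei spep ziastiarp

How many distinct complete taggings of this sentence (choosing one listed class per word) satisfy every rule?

0

Candidates per position — 1:theint {Verb,Det}; 2:theint {Verb,Det}; 3:naaxchaim {Conj,Verb}; 4:drei {Adj}; 5:drei {Adj}; 6:drei {Adj}; 7:spep {Det}; 8:ziastiarp {Det}.
There are 8 candidate sequences in total.
Rule 5 cannot be satisfied by any choice of tags from the lexicon.
So there is no consistent tagging.
Count = 0.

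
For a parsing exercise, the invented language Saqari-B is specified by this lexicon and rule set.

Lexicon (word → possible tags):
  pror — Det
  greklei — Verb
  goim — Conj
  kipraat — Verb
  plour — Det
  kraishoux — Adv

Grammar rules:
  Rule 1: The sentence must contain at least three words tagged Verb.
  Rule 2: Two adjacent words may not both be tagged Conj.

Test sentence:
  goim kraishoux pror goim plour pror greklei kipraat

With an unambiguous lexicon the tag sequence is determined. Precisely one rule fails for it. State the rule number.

Fixed tagging: Conj Adv Det Conj Det Det Verb Verb.
Rule check: R1 fails, R2 ok.
Only rule 1 fails.

1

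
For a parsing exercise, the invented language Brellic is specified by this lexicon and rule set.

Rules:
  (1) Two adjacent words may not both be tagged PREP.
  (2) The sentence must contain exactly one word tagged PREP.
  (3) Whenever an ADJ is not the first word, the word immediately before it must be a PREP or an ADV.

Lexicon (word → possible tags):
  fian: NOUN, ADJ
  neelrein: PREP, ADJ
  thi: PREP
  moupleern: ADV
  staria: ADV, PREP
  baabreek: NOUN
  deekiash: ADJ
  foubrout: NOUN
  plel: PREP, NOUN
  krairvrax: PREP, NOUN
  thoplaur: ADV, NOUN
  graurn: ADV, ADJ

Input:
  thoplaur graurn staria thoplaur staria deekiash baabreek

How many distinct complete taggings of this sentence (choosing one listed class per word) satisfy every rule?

12

Candidates per position — 1:thoplaur {ADV,NOUN}; 2:graurn {ADV,ADJ}; 3:staria {ADV,PREP}; 4:thoplaur {ADV,NOUN}; 5:staria {ADV,PREP}; 6:deekiash {ADJ}; 7:baabreek {NOUN}.
There are 32 candidate sequences in total.
Checking each against the rules leaves 12 sequences.
Count = 12.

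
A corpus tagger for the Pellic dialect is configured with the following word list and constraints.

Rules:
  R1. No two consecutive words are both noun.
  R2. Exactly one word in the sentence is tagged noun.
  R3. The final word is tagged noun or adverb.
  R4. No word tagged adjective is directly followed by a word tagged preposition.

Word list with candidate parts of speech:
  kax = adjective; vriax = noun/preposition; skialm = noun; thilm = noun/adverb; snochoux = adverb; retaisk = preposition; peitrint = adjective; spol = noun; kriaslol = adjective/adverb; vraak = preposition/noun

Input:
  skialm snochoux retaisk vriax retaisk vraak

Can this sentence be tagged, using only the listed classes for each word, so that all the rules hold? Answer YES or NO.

NO

Candidates per position — 1:skialm {noun}; 2:snochoux {adverb}; 3:retaisk {preposition}; 4:vriax {noun,preposition}; 5:retaisk {preposition}; 6:vraak {preposition,noun}.
Every candidate sequence violates at least one rule; no consistent tagging exists.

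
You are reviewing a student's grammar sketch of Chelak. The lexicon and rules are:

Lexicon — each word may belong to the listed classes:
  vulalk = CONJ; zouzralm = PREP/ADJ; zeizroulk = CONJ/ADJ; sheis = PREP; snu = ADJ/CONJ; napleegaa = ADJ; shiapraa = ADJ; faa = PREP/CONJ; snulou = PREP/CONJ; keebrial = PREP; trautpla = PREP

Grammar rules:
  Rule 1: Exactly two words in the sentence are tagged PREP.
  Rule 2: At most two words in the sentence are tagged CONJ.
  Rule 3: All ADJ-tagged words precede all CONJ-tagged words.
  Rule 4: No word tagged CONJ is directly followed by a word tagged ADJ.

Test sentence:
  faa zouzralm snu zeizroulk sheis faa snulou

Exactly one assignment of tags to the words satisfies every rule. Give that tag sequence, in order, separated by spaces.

Candidates per position — 1:faa {PREP,CONJ}; 2:zouzralm {PREP,ADJ}; 3:snu {ADJ,CONJ}; 4:zeizroulk {CONJ,ADJ}; 5:sheis {PREP}; 6:faa {PREP,CONJ}; 7:snulou {PREP,CONJ}.
The remaining ambiguous positions (1, 2, 3, 4, 6, 7) are resolved jointly — only one combination satisfies every rule.
So the tagging must be: PREP ADJ ADJ ADJ PREP CONJ CONJ.
Verifying each rule — rule 1 satisfied; rule 2 satisfied; rule 3 satisfied; rule 4 satisfied.

PREP ADJ ADJ ADJ PREP CONJ CONJ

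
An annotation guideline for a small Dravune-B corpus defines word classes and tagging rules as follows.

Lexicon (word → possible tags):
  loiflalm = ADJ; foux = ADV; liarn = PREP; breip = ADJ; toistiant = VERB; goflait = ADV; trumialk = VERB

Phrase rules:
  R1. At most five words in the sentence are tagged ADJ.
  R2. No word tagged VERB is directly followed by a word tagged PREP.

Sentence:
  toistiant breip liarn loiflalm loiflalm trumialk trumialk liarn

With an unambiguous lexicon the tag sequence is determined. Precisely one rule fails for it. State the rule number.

Fixed tagging: VERB ADJ PREP ADJ ADJ VERB VERB PREP.
Checking each rule: R1 pass, R2 fail.
Only rule 2 fails.

2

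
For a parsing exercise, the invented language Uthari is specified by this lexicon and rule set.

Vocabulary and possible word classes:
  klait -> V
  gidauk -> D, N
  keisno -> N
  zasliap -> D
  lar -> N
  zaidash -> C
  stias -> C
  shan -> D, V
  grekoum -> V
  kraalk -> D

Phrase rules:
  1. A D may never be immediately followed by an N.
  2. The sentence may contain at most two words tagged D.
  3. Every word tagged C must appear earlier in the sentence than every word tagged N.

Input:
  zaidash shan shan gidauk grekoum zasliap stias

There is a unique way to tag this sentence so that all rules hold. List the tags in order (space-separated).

Candidates per position — 1:zaidash {C}; 2:shan {D,V}; 3:shan {D,V}; 4:gidauk {D,N}; 5:grekoum {V}; 6:zasliap {D}; 7:stias {C}.
Position 4: N is ruled out by rule 3; that leaves D.
Position 2: D is ruled out by rule 2; that leaves V.
Position 3: D is ruled out by rule 2; that leaves V.
The only consistent sequence is: C V V D V D C.
Check: rule 1 satisfied; rule 2 satisfied; rule 3 satisfied.

C V V D V D C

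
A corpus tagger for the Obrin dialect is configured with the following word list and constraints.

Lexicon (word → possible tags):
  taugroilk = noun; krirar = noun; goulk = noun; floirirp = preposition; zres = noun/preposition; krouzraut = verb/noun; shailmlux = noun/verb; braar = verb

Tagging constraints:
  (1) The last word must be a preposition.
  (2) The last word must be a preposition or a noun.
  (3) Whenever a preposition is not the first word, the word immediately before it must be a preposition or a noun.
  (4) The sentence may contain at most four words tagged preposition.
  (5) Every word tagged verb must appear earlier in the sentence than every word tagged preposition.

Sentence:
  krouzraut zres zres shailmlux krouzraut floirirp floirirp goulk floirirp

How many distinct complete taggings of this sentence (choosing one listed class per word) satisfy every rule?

Candidates per position — 1:krouzraut {verb,noun}; 2:zres {noun,preposition}; 3:zres {noun,preposition}; 4:shailmlux {noun,verb}; 5:krouzraut {verb,noun}; 6:floirirp {preposition}; 7:floirirp {preposition}; 8:goulk {noun}; 9:floirirp {preposition}.
There are 32 candidate sequences in total.
Checking each against the rules leaves 7 sequences.
Count = 7.

7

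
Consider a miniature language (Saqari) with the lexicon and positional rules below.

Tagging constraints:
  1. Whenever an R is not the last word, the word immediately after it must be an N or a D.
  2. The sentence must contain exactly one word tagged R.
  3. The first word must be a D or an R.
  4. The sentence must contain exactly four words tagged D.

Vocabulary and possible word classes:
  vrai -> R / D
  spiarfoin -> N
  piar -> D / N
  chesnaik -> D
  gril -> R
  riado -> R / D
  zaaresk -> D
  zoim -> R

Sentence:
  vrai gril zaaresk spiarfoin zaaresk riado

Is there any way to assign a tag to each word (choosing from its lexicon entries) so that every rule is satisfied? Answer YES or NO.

Candidates per position — 1:vrai {R,D}; 2:gril {R}; 3:zaaresk {D}; 4:spiarfoin {N}; 5:zaaresk {D}; 6:riado {R,D}.
One satisfying assignment: D R D N D D.
Checking: rule 1 ok; rule 2 ok; rule 3 ok; rule 4 ok.

YES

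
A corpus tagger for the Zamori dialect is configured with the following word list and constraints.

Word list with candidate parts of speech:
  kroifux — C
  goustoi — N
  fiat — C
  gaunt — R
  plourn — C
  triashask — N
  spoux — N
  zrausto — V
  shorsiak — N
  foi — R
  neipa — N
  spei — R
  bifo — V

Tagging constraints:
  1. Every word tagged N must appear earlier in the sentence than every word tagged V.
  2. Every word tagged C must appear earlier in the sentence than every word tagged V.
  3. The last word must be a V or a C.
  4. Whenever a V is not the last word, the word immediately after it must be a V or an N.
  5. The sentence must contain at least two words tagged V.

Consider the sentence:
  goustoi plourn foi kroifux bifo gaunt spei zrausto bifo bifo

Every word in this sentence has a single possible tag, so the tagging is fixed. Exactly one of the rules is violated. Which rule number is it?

4

Fixed tagging: N C R C V R R V V V.
Checking each rule: R1 ✓, R2 ✓, R3 ✓, R4 ✗, R5 ✓.
Only rule 4 fails.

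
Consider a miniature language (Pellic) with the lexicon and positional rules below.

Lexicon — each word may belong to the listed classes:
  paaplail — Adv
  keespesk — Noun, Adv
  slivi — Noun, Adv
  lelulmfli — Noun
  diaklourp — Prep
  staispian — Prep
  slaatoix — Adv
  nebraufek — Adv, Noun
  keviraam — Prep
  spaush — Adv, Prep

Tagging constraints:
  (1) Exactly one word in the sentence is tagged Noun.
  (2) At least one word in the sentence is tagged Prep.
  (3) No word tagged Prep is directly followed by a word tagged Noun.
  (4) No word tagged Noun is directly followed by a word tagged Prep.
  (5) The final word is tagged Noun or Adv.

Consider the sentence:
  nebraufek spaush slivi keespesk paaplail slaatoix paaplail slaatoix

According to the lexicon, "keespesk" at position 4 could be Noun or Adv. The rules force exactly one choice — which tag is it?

Candidates per position — 1:nebraufek {Adv,Noun}; 2:spaush {Adv,Prep}; 3:slivi {Noun,Adv}; 4:keespesk {Noun,Adv}; 5:paaplail {Adv}; 6:slaatoix {Adv}; 7:paaplail {Adv}; 8:slaatoix {Adv}.
Position 2: Adv is ruled out by rule 2; that leaves Prep.
Position 3: Noun is ruled out by rule 3; that leaves Adv.
Position 1: Noun is ruled out by rule 4; that leaves Adv.
Position 4: Adv is ruled out by rule 1; that leaves Noun.
So the tagging must be: Adv Prep Adv Noun Adv Adv Adv Adv.
Rule-by-rule: rule 1 holds; rule 2 holds; rule 3 holds; rule 4 holds; rule 5 holds.

Noun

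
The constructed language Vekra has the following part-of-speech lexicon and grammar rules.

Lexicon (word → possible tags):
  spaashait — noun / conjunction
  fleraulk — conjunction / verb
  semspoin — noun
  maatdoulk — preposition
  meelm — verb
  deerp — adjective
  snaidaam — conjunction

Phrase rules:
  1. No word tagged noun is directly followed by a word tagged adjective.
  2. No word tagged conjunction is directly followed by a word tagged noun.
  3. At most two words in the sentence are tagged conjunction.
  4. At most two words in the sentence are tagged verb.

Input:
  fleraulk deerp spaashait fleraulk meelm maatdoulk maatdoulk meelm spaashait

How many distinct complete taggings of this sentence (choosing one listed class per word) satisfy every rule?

1

Candidates per position — 1:fleraulk {conjunction,verb}; 2:deerp {adjective}; 3:spaashait {noun,conjunction}; 4:fleraulk {conjunction,verb}; 5:meelm {verb}; 6:maatdoulk {preposition}; 7:maatdoulk {preposition}; 8:meelm {verb}; 9:spaashait {noun,conjunction}.
There are 16 candidate sequences in total.
The sequences that satisfy every rule: conjunction adjective noun conjunction verb preposition preposition verb noun.
Count = 1.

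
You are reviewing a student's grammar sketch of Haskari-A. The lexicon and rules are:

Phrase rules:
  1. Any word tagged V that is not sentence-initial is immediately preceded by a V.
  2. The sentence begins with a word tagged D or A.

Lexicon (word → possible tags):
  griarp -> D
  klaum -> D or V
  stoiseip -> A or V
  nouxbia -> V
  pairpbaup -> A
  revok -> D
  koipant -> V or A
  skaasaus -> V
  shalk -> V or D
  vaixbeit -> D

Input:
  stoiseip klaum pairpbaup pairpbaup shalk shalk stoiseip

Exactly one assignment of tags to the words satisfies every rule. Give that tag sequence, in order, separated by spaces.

Candidates per position — 1:stoiseip {A,V}; 2:klaum {D,V}; 3:pairpbaup {A}; 4:pairpbaup {A}; 5:shalk {V,D}; 6:shalk {V,D}; 7:stoiseip {A,V}.
Position 1: tagging it V would leave rule 2 unsatisfiable, so it must be A.
Position 2: tagging it V would leave rule 1 unsatisfiable, so it must be D.
Position 5: tagging it V would leave rule 1 unsatisfiable, so it must be D.
Position 6: tagging it V would leave rule 1 unsatisfiable, so it must be D.
Position 7: tagging it V would leave rule 1 unsatisfiable, so it must be A.
The unique satisfying tagging is: A D A A D D A.
Verifying each rule — rule 1 ok; rule 2 ok.

A D A A D D A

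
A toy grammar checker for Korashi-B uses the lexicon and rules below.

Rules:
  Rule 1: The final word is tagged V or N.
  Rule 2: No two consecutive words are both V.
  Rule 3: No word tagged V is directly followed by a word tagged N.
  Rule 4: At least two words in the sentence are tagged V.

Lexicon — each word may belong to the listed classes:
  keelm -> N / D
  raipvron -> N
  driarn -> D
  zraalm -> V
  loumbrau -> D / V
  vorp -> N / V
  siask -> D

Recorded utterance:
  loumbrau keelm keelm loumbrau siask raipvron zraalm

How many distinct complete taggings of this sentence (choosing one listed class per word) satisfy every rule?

8

Candidates per position — 1:loumbrau {D,V}; 2:keelm {N,D}; 3:keelm {N,D}; 4:loumbrau {D,V}; 5:siask {D}; 6:raipvron {N}; 7:zraalm {V}.
There are 16 candidate sequences in total.
Checking each against the rules leaves 8 sequences.
Count = 8.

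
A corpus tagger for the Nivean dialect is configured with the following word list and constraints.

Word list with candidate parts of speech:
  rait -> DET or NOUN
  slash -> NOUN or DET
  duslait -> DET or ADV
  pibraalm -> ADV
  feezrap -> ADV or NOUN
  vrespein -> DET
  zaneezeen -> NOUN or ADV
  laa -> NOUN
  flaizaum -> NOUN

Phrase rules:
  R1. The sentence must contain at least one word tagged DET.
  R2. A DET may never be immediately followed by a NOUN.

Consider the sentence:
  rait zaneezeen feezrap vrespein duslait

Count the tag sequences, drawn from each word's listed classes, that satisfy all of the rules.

Candidates per position — 1:rait {DET,NOUN}; 2:zaneezeen {NOUN,ADV}; 3:feezrap {ADV,NOUN}; 4:vrespein {DET}; 5:duslait {DET,ADV}.
There are 16 candidate sequences in total.
Checking each against the rules leaves 12 sequences.
Count = 12.

12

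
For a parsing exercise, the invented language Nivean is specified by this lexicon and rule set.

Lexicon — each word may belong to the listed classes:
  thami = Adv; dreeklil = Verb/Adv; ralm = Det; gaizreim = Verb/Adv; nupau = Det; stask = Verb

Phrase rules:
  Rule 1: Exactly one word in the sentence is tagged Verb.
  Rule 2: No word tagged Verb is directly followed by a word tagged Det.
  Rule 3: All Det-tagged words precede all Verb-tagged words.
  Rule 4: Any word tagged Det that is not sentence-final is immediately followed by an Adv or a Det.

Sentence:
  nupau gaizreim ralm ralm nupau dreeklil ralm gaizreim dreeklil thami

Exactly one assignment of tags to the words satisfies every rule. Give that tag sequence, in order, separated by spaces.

Det Adv Det Det Det Adv Det Adv Verb Adv

Candidates per position — 1:nupau {Det}; 2:gaizreim {Verb,Adv}; 3:ralm {Det}; 4:ralm {Det}; 5:nupau {Det}; 6:dreeklil {Verb,Adv}; 7:ralm {Det}; 8:gaizreim {Verb,Adv}; 9:dreeklil {Verb,Adv}; 10:thami {Adv}.
If word 2 were Verb, no tagging could satisfy rule 2; so word 2 is Adv.
If word 6 were Verb, no tagging could satisfy rule 2; so word 6 is Adv.
If word 8 were Verb, no tagging could satisfy rule 4; so word 8 is Adv.
If word 9 were Adv, no tagging could satisfy rule 1; so word 9 is Verb.
So the tagging must be: Det Adv Det Det Det Adv Det Adv Verb Adv.
Check: rule 1 satisfied; rule 2 satisfied; rule 3 satisfied; rule 4 satisfied.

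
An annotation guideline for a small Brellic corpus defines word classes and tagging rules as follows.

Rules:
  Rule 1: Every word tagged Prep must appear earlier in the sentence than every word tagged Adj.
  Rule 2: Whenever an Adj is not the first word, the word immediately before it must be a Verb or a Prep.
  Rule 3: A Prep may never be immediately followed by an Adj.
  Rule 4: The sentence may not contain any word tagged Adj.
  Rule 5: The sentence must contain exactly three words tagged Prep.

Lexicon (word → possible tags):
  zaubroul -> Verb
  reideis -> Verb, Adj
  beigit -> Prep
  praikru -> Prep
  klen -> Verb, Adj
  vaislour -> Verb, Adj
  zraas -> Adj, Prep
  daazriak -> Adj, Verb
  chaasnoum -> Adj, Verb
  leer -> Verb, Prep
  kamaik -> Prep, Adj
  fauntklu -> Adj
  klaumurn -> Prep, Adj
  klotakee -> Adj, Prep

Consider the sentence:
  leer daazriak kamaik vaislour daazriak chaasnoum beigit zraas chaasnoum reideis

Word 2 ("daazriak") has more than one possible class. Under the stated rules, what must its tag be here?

Candidates per position — 1:leer {Verb,Prep}; 2:daazriak {Adj,Verb}; 3:kamaik {Prep,Adj}; 4:vaislour {Verb,Adj}; 5:daazriak {Adj,Verb}; 6:chaasnoum {Adj,Verb}; 7:beigit {Prep}; 8:zraas {Adj,Prep}; 9:chaasnoum {Adj,Verb}; 10:reideis {Verb,Adj}.
Word 2 cannot be Adj — rule 1 would then fail for every completion. It is Verb.
Word 3 cannot be Adj — rule 1 would then fail for every completion. It is Prep.
Word 4 cannot be Adj — rule 1 would then fail for every completion. It is Verb.
Word 5 cannot be Adj — rule 1 would then fail for every completion. It is Verb.
Word 6 cannot be Adj — rule 1 would then fail for every completion. It is Verb.
Word 8 cannot be Adj — rule 3 would then fail for every completion. It is Prep.
Word 9 cannot be Adj — rule 3 would then fail for every completion. It is Verb.
Word 10 cannot be Adj — rule 4 would then fail for every completion. It is Verb.
Word 1 cannot be Prep — rule 5 would then fail for every completion. It is Verb.
So the tagging must be: Verb Verb Prep Verb Verb Verb Prep Prep Verb Verb.
Verifying each rule — rule 1 ok; rule 2 ok; rule 3 ok; rule 4 ok; rule 5 ok.

Verb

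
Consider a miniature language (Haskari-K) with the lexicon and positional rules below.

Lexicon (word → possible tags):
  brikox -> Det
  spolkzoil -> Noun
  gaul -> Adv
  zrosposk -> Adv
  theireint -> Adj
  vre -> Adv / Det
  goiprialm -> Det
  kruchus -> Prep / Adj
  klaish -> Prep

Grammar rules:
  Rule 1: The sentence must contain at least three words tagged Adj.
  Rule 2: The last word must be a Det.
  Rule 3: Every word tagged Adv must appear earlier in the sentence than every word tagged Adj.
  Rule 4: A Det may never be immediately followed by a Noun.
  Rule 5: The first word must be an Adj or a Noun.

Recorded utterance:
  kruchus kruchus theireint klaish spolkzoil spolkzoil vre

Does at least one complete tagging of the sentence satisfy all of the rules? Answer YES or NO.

Candidates per position — 1:kruchus {Prep,Adj}; 2:kruchus {Prep,Adj}; 3:theireint {Adj}; 4:klaish {Prep}; 5:spolkzoil {Noun}; 6:spolkzoil {Noun}; 7:vre {Adv,Det}.
One satisfying assignment: Adj Adj Adj Prep Noun Noun Det.
Verifying each rule — rule 1 holds; rule 2 holds; rule 3 holds; rule 4 holds; rule 5 holds.

YES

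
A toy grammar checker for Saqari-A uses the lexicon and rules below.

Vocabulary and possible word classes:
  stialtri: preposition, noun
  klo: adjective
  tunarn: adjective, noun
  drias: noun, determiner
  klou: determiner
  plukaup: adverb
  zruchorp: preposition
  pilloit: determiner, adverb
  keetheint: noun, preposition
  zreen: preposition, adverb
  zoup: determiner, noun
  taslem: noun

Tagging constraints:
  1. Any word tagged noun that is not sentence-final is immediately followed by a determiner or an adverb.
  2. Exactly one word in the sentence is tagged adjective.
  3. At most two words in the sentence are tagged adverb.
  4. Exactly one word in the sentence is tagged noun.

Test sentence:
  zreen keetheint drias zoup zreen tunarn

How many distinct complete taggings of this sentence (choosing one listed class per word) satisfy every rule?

10

Candidates per position — 1:zreen {preposition,adverb}; 2:keetheint {noun,preposition}; 3:drias {noun,determiner}; 4:zoup {determiner,noun}; 5:zreen {preposition,adverb}; 6:tunarn {adjective,noun}.
There are 64 candidate sequences in total.
Checking each against the rules leaves 10 sequences.
Count = 10.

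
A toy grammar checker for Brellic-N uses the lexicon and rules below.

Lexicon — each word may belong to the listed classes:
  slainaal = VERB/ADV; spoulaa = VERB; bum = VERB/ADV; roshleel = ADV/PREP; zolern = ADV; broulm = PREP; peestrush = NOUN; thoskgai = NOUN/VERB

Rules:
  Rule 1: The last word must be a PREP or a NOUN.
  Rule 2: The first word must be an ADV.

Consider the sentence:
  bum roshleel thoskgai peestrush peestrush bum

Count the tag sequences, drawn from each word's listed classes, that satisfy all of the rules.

Candidates per position — 1:bum {VERB,ADV}; 2:roshleel {ADV,PREP}; 3:thoskgai {NOUN,VERB}; 4:peestrush {NOUN}; 5:peestrush {NOUN}; 6:bum {VERB,ADV}.
There are 16 candidate sequences in total.
Rule 1 cannot be satisfied by any choice of tags from the lexicon.
So there is no consistent tagging.
Count = 0.

0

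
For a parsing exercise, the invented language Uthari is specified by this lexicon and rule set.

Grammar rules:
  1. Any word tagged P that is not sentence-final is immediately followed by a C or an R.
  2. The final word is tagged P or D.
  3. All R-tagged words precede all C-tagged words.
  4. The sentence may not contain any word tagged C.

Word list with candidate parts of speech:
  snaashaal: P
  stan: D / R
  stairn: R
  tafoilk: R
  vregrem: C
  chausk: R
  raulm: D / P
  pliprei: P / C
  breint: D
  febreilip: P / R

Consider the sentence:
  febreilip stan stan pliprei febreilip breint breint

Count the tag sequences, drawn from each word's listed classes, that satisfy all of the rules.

Candidates per position — 1:febreilip {P,R}; 2:stan {D,R}; 3:stan {D,R}; 4:pliprei {P,C}; 5:febreilip {P,R}; 6:breint {D}; 7:breint {D}.
There are 32 candidate sequences in total.
Checking each against the rules leaves 6 sequences.
Count = 6.

6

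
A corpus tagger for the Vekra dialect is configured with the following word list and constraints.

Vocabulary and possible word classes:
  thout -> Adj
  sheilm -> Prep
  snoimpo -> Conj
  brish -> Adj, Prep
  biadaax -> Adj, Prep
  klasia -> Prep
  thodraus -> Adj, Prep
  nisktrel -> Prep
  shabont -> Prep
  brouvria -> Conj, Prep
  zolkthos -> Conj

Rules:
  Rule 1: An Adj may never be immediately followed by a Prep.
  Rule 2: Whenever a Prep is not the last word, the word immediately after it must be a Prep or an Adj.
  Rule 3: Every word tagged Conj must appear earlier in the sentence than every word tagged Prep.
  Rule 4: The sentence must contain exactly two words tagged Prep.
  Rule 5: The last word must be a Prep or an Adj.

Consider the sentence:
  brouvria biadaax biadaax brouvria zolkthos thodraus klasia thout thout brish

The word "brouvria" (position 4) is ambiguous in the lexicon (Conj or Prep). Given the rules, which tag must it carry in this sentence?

Candidates per position — 1:brouvria {Conj,Prep}; 2:biadaax {Adj,Prep}; 3:biadaax {Adj,Prep}; 4:brouvria {Conj,Prep}; 5:zolkthos {Conj}; 6:thodraus {Adj,Prep}; 7:klasia {Prep}; 8:thout {Adj}; 9:thout {Adj}; 10:brish {Adj,Prep}.
Word 1 cannot be Prep — rule 3 would then fail for every completion. It is Conj.
Word 2 cannot be Prep — rule 3 would then fail for every completion. It is Adj.
Word 3 cannot be Prep — rule 1 would then fail for every completion. It is Adj.
Word 4 cannot be Prep — rule 1 would then fail for every completion. It is Conj.
Word 6 cannot be Adj — rule 1 would then fail for every completion. It is Prep.
Word 10 cannot be Prep — rule 1 would then fail for every completion. It is Adj.
The only consistent sequence is: Conj Adj Adj Conj Conj Prep Prep Adj Adj Adj.
Rule-by-rule: rule 1 satisfied; rule 2 satisfied; rule 3 satisfied; rule 4 satisfied; rule 5 satisfied.

Conj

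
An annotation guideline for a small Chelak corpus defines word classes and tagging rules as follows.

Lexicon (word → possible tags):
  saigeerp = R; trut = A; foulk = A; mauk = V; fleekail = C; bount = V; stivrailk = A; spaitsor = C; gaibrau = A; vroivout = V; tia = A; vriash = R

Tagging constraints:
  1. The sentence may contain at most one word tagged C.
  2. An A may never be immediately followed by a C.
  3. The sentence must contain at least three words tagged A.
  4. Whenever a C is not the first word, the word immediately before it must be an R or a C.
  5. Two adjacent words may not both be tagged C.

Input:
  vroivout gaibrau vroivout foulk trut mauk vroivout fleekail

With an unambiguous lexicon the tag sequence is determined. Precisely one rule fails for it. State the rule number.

Fixed tagging: V A V A A V V C.
Applying the rules: R1 ok, R2 ok, R3 ok, R4 fails, R5 ok.
Only rule 4 fails.

4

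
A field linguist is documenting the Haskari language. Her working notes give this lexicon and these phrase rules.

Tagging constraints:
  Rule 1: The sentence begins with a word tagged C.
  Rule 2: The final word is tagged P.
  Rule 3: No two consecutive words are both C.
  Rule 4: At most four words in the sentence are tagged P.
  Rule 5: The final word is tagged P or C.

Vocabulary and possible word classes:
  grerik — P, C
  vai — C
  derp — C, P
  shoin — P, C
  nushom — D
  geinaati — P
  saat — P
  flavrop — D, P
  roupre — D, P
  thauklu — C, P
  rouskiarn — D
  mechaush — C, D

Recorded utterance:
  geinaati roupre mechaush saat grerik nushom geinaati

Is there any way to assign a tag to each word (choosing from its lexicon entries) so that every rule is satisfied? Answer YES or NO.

NO

Candidates per position — 1:geinaati {P}; 2:roupre {D,P}; 3:mechaush {C,D}; 4:saat {P}; 5:grerik {P,C}; 6:nushom {D}; 7:geinaati {P}.
Rule 1 cannot be satisfied by any choice of tags from the lexicon.
So there is no consistent tagging.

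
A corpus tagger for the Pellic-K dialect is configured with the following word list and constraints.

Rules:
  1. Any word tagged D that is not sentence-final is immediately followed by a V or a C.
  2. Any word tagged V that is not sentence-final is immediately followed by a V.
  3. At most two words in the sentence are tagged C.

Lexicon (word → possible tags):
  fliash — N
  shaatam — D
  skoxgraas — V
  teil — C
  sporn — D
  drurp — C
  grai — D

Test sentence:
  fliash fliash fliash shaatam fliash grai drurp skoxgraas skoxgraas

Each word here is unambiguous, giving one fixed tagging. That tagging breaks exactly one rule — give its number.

1

Fixed tagging: N N N D N D C V V.
Applying the rules: R1 fails, R2 ok, R3 ok.
Only rule 1 fails.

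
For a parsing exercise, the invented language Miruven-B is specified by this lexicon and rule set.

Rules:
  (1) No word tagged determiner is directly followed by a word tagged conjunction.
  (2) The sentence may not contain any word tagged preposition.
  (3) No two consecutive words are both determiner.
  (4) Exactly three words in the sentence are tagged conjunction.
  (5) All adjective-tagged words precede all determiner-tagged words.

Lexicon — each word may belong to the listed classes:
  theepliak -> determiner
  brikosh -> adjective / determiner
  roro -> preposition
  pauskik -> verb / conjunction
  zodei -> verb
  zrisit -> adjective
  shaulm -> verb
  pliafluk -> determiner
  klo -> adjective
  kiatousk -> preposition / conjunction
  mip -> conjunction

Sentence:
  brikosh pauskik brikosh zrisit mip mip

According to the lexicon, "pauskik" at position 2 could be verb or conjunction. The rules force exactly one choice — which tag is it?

conjunction

Candidates per position — 1:brikosh {adjective,determiner}; 2:pauskik {verb,conjunction}; 3:brikosh {adjective,determiner}; 4:zrisit {adjective}; 5:mip {conjunction}; 6:mip {conjunction}.
Position 1: determiner is ruled out by rule 5; that leaves adjective.
Position 2: verb is ruled out by rule 4; that leaves conjunction.
Position 3: determiner is ruled out by rule 5; that leaves adjective.
So the tagging must be: adjective conjunction adjective adjective conjunction conjunction.
Check: rule 1 satisfied; rule 2 satisfied; rule 3 satisfied; rule 4 satisfied; rule 5 satisfied.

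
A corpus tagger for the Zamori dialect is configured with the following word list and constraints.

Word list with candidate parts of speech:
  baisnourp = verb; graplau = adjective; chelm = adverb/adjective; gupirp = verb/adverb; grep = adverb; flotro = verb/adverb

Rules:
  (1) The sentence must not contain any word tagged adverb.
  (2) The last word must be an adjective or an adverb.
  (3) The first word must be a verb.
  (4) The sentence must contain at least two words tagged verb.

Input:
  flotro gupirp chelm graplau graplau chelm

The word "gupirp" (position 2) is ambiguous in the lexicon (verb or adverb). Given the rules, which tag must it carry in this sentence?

verb

Candidates per position — 1:flotro {verb,adverb}; 2:gupirp {verb,adverb}; 3:chelm {adverb,adjective}; 4:graplau {adjective}; 5:graplau {adjective}; 6:chelm {adverb,adjective}.
Position 1: adverb is ruled out by rule 1; that leaves verb.
Position 2: adverb is ruled out by rule 1; that leaves verb.
Position 3: adverb is ruled out by rule 1; that leaves adjective.
Position 6: adverb is ruled out by rule 1; that leaves adjective.
The unique satisfying tagging is: verb verb adjective adjective adjective adjective.
Check: rule 1 ✓; rule 2 ✓; rule 3 ✓; rule 4 ✓.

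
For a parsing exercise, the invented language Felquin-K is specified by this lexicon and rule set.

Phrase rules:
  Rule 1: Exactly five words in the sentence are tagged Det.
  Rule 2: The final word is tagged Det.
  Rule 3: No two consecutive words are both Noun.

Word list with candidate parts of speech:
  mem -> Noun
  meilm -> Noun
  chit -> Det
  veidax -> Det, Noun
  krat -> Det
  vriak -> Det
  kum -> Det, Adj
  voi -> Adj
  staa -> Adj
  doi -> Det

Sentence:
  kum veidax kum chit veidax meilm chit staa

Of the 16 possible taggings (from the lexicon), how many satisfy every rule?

Candidates per position — 1:kum {Det,Adj}; 2:veidax {Det,Noun}; 3:kum {Det,Adj}; 4:chit {Det}; 5:veidax {Det,Noun}; 6:meilm {Noun}; 7:chit {Det}; 8:staa {Adj}.
There are 16 candidate sequences in total.
Rule 2 cannot be satisfied by any choice of tags from the lexicon.
So there is no consistent tagging.
Count = 0.

0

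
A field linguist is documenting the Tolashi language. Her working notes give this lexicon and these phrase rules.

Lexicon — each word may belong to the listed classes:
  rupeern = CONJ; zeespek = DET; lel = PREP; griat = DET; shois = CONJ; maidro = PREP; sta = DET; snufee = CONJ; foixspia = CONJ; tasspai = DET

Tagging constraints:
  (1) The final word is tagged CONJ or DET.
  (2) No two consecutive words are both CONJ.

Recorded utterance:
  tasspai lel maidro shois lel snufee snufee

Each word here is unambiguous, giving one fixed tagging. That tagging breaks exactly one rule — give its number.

2

Fixed tagging: DET PREP PREP CONJ PREP CONJ CONJ.
Applying the rules: R1 pass, R2 fail.
Only rule 2 fails.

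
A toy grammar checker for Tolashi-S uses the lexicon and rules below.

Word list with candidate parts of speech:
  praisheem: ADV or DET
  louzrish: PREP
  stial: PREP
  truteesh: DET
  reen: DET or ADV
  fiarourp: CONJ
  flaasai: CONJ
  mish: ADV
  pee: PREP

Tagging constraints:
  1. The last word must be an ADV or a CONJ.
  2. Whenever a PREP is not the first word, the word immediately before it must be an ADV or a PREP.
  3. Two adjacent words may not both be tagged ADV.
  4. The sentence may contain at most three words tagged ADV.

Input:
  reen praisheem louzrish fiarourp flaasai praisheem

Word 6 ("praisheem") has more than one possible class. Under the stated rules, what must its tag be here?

Candidates per position — 1:reen {DET,ADV}; 2:praisheem {ADV,DET}; 3:louzrish {PREP}; 4:fiarourp {CONJ}; 5:flaasai {CONJ}; 6:praisheem {ADV,DET}.
Position 2: DET is ruled out by rule 2; that leaves ADV.
Position 6: DET is ruled out by rule 1; that leaves ADV.
Position 1: ADV is ruled out by rule 3; that leaves DET.
The only consistent sequence is: DET ADV PREP CONJ CONJ ADV.
Checking: rule 1 ok; rule 2 ok; rule 3 ok; rule 4 ok.

ADV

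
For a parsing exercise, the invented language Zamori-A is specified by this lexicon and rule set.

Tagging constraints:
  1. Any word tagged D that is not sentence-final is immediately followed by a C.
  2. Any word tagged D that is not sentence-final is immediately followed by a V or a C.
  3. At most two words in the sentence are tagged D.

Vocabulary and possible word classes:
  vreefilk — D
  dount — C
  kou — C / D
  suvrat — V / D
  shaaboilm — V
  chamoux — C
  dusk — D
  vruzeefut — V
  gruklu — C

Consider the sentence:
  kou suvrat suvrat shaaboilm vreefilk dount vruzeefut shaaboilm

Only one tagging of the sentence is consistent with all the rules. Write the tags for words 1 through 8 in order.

Candidates per position — 1:kou {C,D}; 2:suvrat {V,D}; 3:suvrat {V,D}; 4:shaaboilm {V}; 5:vreefilk {D}; 6:dount {C}; 7:vruzeefut {V}; 8:shaaboilm {V}.
If word 1 were D, no tagging could satisfy rule 1; so word 1 is C.
If word 2 were D, no tagging could satisfy rule 1; so word 2 is V.
If word 3 were D, no tagging could satisfy rule 1; so word 3 is V.
The unique satisfying tagging is: C V V V D C V V.
Check: rule 1 satisfied; rule 2 satisfied; rule 3 satisfied.

C V V V D C V V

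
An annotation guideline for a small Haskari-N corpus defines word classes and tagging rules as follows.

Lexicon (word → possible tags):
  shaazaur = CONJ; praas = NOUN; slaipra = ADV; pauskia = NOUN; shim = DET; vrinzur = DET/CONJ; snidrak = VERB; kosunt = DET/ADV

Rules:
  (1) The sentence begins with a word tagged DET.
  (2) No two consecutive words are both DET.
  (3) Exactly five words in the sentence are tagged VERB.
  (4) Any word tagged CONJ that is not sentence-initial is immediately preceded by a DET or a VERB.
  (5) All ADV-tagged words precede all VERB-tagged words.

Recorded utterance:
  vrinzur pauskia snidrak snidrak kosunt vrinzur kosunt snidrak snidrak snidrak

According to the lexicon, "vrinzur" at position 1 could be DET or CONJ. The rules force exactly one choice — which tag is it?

DET

Candidates per position — 1:vrinzur {DET,CONJ}; 2:pauskia {NOUN}; 3:snidrak {VERB}; 4:snidrak {VERB}; 5:kosunt {DET,ADV}; 6:vrinzur {DET,CONJ}; 7:kosunt {DET,ADV}; 8:snidrak {VERB}; 9:snidrak {VERB}; 10:snidrak {VERB}.
At position 1, choosing CONJ makes rule 1 impossible to satisfy; hence DET.
At position 5, choosing ADV makes rule 5 impossible to satisfy; hence DET.
At position 6, choosing DET makes rule 2 impossible to satisfy; hence CONJ.
At position 7, choosing ADV makes rule 5 impossible to satisfy; hence DET.
The unique satisfying tagging is: DET NOUN VERB VERB DET CONJ DET VERB VERB VERB.
Check: rule 1 satisfied; rule 2 satisfied; rule 3 satisfied; rule 4 satisfied; rule 5 satisfied.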